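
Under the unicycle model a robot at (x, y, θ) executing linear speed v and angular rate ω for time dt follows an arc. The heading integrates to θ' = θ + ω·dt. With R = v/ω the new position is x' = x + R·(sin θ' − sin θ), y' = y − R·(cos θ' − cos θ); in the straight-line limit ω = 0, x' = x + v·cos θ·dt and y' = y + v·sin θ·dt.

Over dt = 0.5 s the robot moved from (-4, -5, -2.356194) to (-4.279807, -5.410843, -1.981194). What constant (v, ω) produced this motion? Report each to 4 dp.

Δθ = -1.981194 − -2.356194 = 0.375000
ω = Δθ/dt = 0.375000/0.5 = 0.7500
R = −Δy/(cos θ' − cos θ) = 1.3333
v = R·ω = 1.3333·0.7500 = 1.0000

v = 1.0000, ω = 0.7500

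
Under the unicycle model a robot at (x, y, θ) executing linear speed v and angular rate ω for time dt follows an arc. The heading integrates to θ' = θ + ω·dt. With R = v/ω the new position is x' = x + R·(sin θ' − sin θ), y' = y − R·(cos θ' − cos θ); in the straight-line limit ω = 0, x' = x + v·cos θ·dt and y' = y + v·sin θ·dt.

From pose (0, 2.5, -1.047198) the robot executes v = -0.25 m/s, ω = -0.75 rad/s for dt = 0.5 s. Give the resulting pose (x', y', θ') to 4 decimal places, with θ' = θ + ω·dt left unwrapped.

(-0.0410, 2.6173, -1.4222)

θ' = -1.0472 + -0.75·0.5 = -1.4222
R = v/ω = -0.25/-0.75 = 0.3333
x' = 0 + 0.3333·(sin -1.4222 − sin -1.0472) = -0.0410
y' = 2.5 − 0.3333·(cos -1.4222 − cos -1.0472) = 2.6173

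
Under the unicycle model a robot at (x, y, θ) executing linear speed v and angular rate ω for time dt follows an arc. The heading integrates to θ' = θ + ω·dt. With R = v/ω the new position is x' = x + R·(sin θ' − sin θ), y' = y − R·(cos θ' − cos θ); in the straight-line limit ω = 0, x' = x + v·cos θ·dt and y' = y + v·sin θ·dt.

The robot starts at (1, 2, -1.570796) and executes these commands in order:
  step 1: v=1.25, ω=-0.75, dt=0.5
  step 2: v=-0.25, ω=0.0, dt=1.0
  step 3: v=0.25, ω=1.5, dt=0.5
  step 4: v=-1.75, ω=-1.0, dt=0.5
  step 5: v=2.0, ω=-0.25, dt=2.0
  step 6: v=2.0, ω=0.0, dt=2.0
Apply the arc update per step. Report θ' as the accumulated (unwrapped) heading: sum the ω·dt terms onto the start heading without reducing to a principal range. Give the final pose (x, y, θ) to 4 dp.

step 1: θ'=-1.9458 (R=-1.6667) → pose (0.8842, 1.3895, -1.9458)
step 2: θ'=-1.9458 (straight) → pose (0.9757, 1.6222, -1.9458)
step 3: θ'=-1.1958 (R=0.1667) → pose (0.9757, 1.5001, -1.1958)
step 4: θ'=-1.6958 (R=1.7500) → pose (0.8678, 2.3592, -1.6958)
step 5: θ'=-2.1958 (R=-8.0000) → pose (-0.5821, -1.3241, -2.1958)
step 6: θ'=-2.1958 (straight) → pose (-2.9225, -4.5680, -2.1958)

(-2.9225, -4.5680, -2.1958)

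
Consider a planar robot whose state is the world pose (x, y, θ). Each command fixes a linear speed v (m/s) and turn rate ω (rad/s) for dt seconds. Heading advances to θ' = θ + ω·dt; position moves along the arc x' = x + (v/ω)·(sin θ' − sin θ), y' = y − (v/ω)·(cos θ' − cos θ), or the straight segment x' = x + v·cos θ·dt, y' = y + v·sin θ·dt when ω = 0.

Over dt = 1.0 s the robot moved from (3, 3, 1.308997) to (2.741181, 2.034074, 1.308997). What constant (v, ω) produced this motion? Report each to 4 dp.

v = -1.0000, ω = 0.0000

Δθ = 1.308997 − 1.308997 = 0.000000
ω = Δθ/dt = 0.000000/1.0 = 0.0000
ω = 0 → v = (Δx·cos θ + Δy·sin θ)/dt = -1.0000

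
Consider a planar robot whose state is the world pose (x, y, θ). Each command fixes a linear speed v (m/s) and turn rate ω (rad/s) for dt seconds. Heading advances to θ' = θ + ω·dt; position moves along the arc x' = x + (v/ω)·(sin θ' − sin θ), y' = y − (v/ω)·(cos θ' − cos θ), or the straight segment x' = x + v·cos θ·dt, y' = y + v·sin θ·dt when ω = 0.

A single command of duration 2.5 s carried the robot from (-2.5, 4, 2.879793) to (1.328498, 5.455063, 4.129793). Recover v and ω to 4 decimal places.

v = -1.7500, ω = 0.5000

Δθ = 4.129793 − 2.879793 = 1.250000
ω = Δθ/dt = 1.250000/2.5 = 0.5000
R = Δx/(sin θ' − sin θ) = -3.5000
v = R·ω = -3.5000·0.5000 = -1.7500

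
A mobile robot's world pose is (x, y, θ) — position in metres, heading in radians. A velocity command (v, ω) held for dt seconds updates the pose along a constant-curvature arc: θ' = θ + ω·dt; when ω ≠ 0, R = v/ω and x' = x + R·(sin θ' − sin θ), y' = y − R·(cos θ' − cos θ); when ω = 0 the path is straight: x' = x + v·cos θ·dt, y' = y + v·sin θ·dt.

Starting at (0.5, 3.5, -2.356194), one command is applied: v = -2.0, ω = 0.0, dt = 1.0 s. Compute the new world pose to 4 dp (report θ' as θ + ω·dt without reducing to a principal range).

θ' = -2.3562 + 0.0·1.0 = -2.3562
ω = 0 → straight: x' = 0.5 + -2.0·cos(-2.3562)·1.0 = 1.9142
y' = 3.5 + -2.0·sin(-2.3562)·1.0 = 4.9142

(1.9142, 4.9142, -2.3562)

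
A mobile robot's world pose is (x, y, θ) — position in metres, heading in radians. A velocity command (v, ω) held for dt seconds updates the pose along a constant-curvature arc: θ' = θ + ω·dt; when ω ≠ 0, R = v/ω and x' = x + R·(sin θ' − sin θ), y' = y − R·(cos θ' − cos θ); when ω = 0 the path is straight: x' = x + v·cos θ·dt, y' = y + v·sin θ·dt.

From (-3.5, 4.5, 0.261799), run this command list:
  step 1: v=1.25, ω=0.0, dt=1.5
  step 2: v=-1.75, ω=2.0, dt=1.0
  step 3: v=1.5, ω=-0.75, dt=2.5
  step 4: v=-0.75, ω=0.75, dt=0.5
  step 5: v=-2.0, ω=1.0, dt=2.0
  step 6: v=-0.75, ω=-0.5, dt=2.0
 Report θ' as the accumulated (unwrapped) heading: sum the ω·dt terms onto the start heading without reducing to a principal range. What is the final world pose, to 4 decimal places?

(-0.1073, 2.0938, 1.7618)

step 1: θ'=0.2618 (straight) → pose (-1.6889, 4.9853, 0.2618)
step 2: θ'=2.2618 (R=-0.8750) → pose (-2.1367, 3.5825, 2.2618)
step 3: θ'=0.3868 (R=-2.0000) → pose (-1.3499, 6.7093, 0.3868)
step 4: θ'=0.7618 (R=-1.0000) → pose (-1.6629, 6.5068, 0.7618)
step 5: θ'=2.7618 (R=-2.0000) → pose (-1.0239, 3.2021, 2.7618)
step 6: θ'=1.7618 (R=1.5000) → pose (-0.1073, 2.0938, 1.7618)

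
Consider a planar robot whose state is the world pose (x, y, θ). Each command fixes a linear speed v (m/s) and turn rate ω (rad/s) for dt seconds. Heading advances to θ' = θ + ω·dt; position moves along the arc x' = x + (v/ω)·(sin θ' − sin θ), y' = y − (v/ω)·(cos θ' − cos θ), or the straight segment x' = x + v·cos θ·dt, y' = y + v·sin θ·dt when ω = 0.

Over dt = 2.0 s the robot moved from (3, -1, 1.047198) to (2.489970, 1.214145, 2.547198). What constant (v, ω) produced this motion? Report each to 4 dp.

Δθ = 2.547198 − 1.047198 = 1.500000
ω = Δθ/dt = 1.500000/2.0 = 0.7500
R = −Δy/(cos θ' − cos θ) = 1.6667
v = R·ω = 1.6667·0.7500 = 1.2500

v = 1.2500, ω = 0.7500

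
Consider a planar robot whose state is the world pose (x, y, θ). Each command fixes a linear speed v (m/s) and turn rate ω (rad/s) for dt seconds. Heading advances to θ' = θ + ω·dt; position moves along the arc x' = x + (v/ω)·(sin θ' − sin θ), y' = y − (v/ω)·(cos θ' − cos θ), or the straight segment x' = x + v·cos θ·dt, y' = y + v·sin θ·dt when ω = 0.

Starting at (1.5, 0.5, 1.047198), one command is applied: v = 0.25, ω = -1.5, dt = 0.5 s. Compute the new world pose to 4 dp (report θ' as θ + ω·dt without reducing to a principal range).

θ' = 1.0472 + -1.5·0.5 = 0.2972
R = v/ω = 0.25/-1.5 = -0.1667
x' = 1.5 + -0.1667·(sin 0.2972 − sin 1.0472) = 1.5955
y' = 0.5 − -0.1667·(cos 0.2972 − cos 1.0472) = 0.5760

(1.5955, 0.5760, 0.2972)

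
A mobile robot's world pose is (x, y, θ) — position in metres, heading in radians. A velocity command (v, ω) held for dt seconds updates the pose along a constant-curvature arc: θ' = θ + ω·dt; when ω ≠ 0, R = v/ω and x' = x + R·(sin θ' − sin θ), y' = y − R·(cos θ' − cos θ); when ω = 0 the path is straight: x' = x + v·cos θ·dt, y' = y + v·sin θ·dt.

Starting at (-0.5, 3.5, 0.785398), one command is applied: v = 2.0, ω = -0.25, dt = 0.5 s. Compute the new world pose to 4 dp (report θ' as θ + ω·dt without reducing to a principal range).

(0.2494, 4.1611, 0.6604)

θ' = 0.7854 + -0.25·0.5 = 0.6604
R = v/ω = 2.0/-0.25 = -8.0000
x' = -0.5 + -8.0000·(sin 0.6604 − sin 0.7854) = 0.2494
y' = 3.5 − -8.0000·(cos 0.6604 − cos 0.7854) = 4.1611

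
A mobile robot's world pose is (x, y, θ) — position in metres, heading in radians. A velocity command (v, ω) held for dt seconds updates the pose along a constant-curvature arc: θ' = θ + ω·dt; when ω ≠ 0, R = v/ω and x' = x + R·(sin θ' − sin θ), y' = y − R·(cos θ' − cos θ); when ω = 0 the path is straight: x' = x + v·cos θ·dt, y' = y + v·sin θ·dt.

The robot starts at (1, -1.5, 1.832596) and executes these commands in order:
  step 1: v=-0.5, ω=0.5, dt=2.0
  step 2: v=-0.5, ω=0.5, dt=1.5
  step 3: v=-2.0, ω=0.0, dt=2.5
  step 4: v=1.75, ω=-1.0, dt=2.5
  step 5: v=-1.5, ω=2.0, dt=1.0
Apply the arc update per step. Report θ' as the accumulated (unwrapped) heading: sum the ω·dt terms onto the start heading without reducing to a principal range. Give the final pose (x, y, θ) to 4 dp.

step 1: θ'=2.8326 (R=-1.0000) → pose (1.6618, -2.1938, 2.8326)
step 2: θ'=3.5826 (R=-1.0000) → pose (2.3928, -2.1455, 3.5826)
step 3: θ'=3.5826 (straight) → pose (6.9144, -0.0113, 3.5826)
step 4: θ'=1.0826 (R=-1.7500) → pose (4.6218, 2.3921, 1.0826)
step 5: θ'=3.0826 (R=-0.7500) → pose (5.2400, 1.2916, 3.0826)

(5.2400, 1.2916, 3.0826)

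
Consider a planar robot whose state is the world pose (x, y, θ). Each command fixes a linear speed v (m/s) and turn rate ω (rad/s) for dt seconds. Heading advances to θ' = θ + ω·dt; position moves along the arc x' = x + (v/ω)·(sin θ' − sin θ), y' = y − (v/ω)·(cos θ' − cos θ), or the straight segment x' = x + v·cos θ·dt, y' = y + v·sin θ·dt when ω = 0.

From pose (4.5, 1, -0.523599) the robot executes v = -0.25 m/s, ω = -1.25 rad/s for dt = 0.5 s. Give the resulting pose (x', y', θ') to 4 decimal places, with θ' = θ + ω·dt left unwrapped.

θ' = -0.5236 + -1.25·0.5 = -1.1486
R = v/ω = -0.25/-1.25 = 0.2000
x' = 4.5 + 0.2000·(sin -1.1486 − sin -0.5236) = 4.4176
y' = 1 − 0.2000·(cos -1.1486 − cos -0.5236) = 1.0913

(4.4176, 1.0913, -1.1486)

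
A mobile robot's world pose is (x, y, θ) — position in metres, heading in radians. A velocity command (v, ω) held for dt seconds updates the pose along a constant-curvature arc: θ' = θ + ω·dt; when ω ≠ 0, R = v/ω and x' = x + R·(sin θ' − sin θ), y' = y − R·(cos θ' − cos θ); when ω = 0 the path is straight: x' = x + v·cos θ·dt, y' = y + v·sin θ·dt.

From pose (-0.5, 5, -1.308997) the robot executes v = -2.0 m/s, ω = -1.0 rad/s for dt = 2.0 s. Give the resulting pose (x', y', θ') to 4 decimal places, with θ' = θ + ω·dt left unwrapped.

θ' = -1.3090 + -1.0·2.0 = -3.3090
R = v/ω = -2.0/-1.0 = 2.0000
x' = -0.5 + 2.0000·(sin -3.3090 − sin -1.3090) = 1.7651
y' = 5 − 2.0000·(cos -3.3090 − cos -1.3090) = 7.4897

(1.7651, 7.4897, -3.3090)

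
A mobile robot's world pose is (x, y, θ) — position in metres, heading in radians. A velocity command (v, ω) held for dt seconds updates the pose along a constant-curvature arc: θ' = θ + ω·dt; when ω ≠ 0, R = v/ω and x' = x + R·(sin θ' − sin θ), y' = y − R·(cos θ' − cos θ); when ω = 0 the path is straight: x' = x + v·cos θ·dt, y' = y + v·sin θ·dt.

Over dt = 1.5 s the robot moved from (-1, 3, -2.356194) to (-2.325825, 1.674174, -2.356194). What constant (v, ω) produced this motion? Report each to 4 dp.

v = 1.2500, ω = 0.0000

Δθ = -2.356194 − -2.356194 = 0.000000
ω = Δθ/dt = 0.000000/1.5 = 0.0000
ω = 0 → v = (Δx·cos θ + Δy·sin θ)/dt = 1.2500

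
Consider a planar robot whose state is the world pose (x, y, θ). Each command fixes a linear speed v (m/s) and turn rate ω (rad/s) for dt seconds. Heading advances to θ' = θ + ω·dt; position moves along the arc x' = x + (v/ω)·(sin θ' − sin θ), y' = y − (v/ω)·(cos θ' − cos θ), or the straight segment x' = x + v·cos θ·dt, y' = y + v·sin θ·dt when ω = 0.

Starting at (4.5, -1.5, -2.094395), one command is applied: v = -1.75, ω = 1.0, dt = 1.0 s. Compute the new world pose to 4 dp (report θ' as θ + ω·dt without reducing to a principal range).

θ' = -2.0944 + 1.0·1.0 = -1.0944
R = v/ω = -1.75/1.0 = -1.7500
x' = 4.5 + -1.7500·(sin -1.0944 − sin -2.0944) = 4.5396
y' = -1.5 − -1.7500·(cos -1.0944 − cos -2.0944) = 0.1775

(4.5396, 0.1775, -1.0944)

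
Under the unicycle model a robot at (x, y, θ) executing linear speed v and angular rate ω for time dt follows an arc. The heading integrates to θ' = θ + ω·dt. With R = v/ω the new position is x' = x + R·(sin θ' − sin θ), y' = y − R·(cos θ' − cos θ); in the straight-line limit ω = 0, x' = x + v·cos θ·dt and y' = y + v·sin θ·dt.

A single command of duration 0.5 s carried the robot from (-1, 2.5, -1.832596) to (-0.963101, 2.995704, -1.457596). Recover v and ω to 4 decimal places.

Δθ = -1.457596 − -1.832596 = 0.375000
ω = Δθ/dt = 0.375000/0.5 = 0.7500
R = −Δy/(cos θ' − cos θ) = -1.3333
v = R·ω = -1.3333·0.7500 = -1.0000

v = -1.0000, ω = 0.7500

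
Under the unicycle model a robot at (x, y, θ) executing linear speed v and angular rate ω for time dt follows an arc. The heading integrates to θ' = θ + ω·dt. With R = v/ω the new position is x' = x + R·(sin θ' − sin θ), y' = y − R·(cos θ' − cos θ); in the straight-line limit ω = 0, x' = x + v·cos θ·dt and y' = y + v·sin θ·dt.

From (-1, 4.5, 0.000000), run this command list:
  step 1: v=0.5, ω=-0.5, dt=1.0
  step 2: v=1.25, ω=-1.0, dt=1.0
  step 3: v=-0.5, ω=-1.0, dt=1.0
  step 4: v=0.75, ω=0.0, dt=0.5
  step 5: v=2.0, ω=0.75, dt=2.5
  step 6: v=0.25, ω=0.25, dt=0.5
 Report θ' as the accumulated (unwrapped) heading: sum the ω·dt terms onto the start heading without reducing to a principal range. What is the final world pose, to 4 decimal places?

step 1: θ'=-0.5000 (R=-1.0000) → pose (-0.5206, 4.3776, -0.5000)
step 2: θ'=-1.5000 (R=-1.2500) → pose (0.1270, 3.3690, -1.5000)
step 3: θ'=-2.5000 (R=0.5000) → pose (0.3265, 3.8050, -2.5000)
step 4: θ'=-2.5000 (straight) → pose (0.0261, 3.5805, -2.5000)
step 5: θ'=-0.6250 (R=2.6667) → pose (0.0618, -0.7184, -0.6250)
step 6: θ'=-0.5000 (R=1.0000) → pose (0.1674, -0.7850, -0.5000)

(0.1674, -0.7850, -0.5000)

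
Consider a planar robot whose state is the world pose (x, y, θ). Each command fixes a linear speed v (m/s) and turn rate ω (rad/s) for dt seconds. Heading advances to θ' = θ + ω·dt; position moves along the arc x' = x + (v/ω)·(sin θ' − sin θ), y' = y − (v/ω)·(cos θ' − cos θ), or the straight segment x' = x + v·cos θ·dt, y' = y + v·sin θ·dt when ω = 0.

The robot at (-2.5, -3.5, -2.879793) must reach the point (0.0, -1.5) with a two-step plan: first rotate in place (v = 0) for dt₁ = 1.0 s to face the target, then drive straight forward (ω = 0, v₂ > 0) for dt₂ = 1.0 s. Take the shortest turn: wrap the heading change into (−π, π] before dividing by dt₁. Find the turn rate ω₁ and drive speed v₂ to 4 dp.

heading to target = atan2(-1.5−-3.5, 0−-2.5) = 0.6747
Δθ = wrap(0.6747 − -2.8798) = -2.7287; ω₁ = Δθ/dt₁ = -2.7287
distance = √((0−-2.5)² + (-1.5−-3.5)²) = 3.2016; v₂ = distance/dt₂ = 3.2016

ω₁ = -2.7287, v₂ = 3.2016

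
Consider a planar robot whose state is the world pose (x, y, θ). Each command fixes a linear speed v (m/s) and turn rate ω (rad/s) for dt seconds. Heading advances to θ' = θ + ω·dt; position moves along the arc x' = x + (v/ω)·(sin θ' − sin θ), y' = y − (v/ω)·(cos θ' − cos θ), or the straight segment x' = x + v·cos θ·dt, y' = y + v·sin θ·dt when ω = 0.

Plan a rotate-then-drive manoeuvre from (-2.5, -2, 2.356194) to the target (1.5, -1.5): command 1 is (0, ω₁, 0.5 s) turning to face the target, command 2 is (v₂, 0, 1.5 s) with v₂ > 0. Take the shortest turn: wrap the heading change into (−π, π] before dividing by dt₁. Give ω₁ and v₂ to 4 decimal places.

ω₁ = -4.4637, v₂ = 2.6874

heading to target = atan2(-1.5−-2, 1.5−-2.5) = 0.1244
Δθ = wrap(0.1244 − 2.3562) = -2.2318; ω₁ = Δθ/dt₁ = -4.4637
distance = √((1.5−-2.5)² + (-1.5−-2)²) = 4.0311; v₂ = distance/dt₂ = 2.6874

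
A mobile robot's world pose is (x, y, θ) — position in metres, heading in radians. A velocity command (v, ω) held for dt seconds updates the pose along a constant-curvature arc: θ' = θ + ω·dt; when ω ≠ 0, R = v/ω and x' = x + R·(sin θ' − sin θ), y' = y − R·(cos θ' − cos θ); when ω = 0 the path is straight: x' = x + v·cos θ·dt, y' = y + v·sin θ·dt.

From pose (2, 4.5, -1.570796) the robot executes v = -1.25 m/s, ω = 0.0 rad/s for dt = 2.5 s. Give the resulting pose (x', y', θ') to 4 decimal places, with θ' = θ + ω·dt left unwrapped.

(2.0000, 7.6250, -1.5708)

θ' = -1.5708 + 0.0·2.5 = -1.5708
ω = 0 → straight: x' = 2 + -1.25·cos(-1.5708)·2.5 = 2.0000
y' = 4.5 + -1.25·sin(-1.5708)·2.5 = 7.6250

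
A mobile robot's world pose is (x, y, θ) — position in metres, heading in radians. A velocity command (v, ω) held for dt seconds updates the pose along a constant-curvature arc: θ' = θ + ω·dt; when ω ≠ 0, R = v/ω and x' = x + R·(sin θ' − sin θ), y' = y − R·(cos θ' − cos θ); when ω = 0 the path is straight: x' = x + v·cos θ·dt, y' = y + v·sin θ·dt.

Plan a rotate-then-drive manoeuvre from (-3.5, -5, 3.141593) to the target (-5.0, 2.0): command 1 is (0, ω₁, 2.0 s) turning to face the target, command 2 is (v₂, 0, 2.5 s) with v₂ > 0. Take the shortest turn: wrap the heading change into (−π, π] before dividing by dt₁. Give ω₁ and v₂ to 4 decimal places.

ω₁ = -0.6799, v₂ = 2.8636

heading to target = atan2(2−-5, -5−-3.5) = 1.7819
Δθ = wrap(1.7819 − 3.1416) = -1.3597; ω₁ = Δθ/dt₁ = -0.6799
distance = √((-5−-3.5)² + (2−-5)²) = 7.1589; v₂ = distance/dt₂ = 2.8636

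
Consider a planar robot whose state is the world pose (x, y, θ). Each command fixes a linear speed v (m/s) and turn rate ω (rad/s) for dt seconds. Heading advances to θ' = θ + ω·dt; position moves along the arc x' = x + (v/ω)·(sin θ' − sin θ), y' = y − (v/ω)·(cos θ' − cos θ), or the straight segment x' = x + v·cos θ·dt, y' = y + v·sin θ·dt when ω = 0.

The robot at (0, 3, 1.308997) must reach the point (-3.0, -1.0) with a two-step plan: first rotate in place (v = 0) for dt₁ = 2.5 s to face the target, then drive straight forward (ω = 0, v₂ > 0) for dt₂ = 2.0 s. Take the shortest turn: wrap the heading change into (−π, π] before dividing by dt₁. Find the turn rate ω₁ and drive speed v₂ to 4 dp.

ω₁ = 1.1040, v₂ = 2.5000

heading to target = atan2(-1−3, -3−0) = -2.2143
Δθ = wrap(-2.2143 − 1.3090) = 2.7599; ω₁ = Δθ/dt₁ = 1.1040
distance = √((-3−0)² + (-1−3)²) = 5.0000; v₂ = distance/dt₂ = 2.5000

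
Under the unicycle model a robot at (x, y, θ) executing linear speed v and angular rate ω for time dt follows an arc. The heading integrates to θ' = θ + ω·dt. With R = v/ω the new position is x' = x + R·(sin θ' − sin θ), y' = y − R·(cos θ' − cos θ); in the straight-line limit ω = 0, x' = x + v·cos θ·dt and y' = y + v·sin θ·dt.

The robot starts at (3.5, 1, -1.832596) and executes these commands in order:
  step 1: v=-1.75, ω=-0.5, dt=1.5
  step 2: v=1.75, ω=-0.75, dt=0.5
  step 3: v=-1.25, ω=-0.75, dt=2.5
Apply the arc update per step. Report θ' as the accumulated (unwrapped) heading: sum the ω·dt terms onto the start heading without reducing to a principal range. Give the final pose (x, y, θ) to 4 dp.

step 1: θ'=-2.5826 (R=3.5000) → pose (5.0246, 3.0614, -2.5826)
step 2: θ'=-2.9576 (R=-2.3333) → pose (4.2140, 2.7456, -2.9576)
step 3: θ'=-4.8326 (R=1.6667) → pose (6.1736, 0.9072, -4.8326)

(6.1736, 0.9072, -4.8326)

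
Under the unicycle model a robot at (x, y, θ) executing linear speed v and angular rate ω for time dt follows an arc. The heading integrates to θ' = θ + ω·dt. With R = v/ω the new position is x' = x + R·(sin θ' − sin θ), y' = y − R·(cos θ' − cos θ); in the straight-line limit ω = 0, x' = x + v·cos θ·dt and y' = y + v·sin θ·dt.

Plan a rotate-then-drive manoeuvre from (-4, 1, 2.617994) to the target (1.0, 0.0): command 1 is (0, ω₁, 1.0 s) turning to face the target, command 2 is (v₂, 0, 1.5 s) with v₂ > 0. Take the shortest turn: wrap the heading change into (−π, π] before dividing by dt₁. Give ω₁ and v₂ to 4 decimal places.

heading to target = atan2(0−1, 1−-4) = -0.1974
Δθ = wrap(-0.1974 − 2.6180) = -2.8154; ω₁ = Δθ/dt₁ = -2.8154
distance = √((1−-4)² + (0−1)²) = 5.0990; v₂ = distance/dt₂ = 3.3993

ω₁ = -2.8154, v₂ = 3.3993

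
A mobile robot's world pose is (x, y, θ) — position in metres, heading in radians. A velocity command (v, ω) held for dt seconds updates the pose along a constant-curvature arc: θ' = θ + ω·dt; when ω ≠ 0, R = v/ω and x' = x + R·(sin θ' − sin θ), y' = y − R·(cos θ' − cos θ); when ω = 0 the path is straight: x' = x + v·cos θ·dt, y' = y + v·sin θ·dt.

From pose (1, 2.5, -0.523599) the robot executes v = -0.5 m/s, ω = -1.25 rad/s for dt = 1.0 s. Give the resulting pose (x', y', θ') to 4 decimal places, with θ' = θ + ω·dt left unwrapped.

θ' = -0.5236 + -1.25·1.0 = -1.7736
R = v/ω = -0.5/-1.25 = 0.4000
x' = 1 + 0.4000·(sin -1.7736 − sin -0.5236) = 0.8082
y' = 2.5 − 0.4000·(cos -1.7736 − cos -0.5236) = 2.9270

(0.8082, 2.9270, -1.7736)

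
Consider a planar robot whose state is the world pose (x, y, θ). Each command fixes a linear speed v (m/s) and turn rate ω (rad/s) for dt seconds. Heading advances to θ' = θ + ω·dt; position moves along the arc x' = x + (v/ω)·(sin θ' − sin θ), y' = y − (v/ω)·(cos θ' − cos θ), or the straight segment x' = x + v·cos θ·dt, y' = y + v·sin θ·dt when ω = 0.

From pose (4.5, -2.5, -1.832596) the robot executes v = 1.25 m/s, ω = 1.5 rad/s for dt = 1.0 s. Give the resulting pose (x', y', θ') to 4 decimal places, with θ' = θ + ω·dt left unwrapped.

(5.0329, -3.5033, -0.3326)

θ' = -1.8326 + 1.5·1.0 = -0.3326
R = v/ω = 1.25/1.5 = 0.8333
x' = 4.5 + 0.8333·(sin -0.3326 − sin -1.8326) = 5.0329
y' = -2.5 − 0.8333·(cos -0.3326 − cos -1.8326) = -3.5033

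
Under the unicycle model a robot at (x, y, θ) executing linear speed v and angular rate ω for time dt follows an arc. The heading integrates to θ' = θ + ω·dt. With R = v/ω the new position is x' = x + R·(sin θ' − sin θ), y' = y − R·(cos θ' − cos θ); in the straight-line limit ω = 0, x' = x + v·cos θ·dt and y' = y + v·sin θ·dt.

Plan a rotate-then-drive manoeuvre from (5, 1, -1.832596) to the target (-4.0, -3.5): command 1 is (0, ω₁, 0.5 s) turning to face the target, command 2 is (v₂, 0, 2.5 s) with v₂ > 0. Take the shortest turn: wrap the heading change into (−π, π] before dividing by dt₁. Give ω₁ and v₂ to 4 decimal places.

ω₁ = -1.6907, v₂ = 4.0249

heading to target = atan2(-3.5−1, -4−5) = -2.6779
Δθ = wrap(-2.6779 − -1.8326) = -0.8453; ω₁ = Δθ/dt₁ = -1.6907
distance = √((-4−5)² + (-3.5−1)²) = 10.0623; v₂ = distance/dt₂ = 4.0249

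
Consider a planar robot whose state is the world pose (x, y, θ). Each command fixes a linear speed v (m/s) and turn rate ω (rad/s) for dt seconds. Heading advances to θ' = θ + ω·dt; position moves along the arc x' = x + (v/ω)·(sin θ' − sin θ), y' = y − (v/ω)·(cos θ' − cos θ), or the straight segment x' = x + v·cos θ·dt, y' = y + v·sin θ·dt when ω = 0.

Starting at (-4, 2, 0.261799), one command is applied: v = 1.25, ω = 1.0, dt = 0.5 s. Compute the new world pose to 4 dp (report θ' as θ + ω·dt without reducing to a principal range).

θ' = 0.2618 + 1.0·0.5 = 0.7618
R = v/ω = 1.25/1.0 = 1.2500
x' = -4 + 1.2500·(sin 0.7618 − sin 0.2618) = -3.4607
y' = 2 − 1.2500·(cos 0.7618 − cos 0.2618) = 2.3029

(-3.4607, 2.3029, 0.7618)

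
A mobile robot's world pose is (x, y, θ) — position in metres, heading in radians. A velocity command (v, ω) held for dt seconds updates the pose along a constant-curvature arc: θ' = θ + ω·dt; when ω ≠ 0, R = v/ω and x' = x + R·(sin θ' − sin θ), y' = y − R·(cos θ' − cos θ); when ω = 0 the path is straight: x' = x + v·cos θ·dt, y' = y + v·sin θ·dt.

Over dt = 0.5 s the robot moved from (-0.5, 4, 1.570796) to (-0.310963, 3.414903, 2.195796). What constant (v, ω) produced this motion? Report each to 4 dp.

Δθ = 2.195796 − 1.570796 = 0.625000
ω = Δθ/dt = 0.625000/0.5 = 1.2500
R = −Δy/(cos θ' − cos θ) = -1.0000
v = R·ω = -1.0000·1.2500 = -1.2500

v = -1.2500, ω = 1.2500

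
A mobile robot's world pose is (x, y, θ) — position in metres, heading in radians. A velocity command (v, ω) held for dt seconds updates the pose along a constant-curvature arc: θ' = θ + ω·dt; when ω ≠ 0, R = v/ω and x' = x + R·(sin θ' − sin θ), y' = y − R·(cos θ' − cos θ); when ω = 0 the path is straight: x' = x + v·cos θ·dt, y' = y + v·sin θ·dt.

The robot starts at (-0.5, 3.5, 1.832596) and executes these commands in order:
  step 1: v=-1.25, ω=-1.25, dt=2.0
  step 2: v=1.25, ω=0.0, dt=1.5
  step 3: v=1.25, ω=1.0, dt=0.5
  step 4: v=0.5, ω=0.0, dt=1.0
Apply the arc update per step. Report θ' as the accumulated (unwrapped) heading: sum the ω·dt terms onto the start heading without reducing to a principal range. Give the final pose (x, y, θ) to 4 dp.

(0.4462, 0.9612, -0.1674)

step 1: θ'=-0.6674 (R=1.0000) → pose (-2.0849, 2.4557, -0.6674)
step 2: θ'=-0.6674 (straight) → pose (-0.6122, 1.2952, -0.6674)
step 3: θ'=-0.1674 (R=1.2500) → pose (-0.0468, 1.0445, -0.1674)
step 4: θ'=-0.1674 (straight) → pose (0.4462, 0.9612, -0.1674)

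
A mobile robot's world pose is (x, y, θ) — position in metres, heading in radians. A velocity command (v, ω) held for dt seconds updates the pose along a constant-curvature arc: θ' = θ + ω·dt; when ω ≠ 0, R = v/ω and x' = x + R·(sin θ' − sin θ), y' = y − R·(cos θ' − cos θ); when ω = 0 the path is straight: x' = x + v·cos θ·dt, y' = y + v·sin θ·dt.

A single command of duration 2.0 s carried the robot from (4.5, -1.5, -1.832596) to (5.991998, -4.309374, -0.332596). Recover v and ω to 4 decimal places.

v = 1.7500, ω = 0.7500

Δθ = -0.332596 − -1.832596 = 1.500000
ω = Δθ/dt = 1.500000/2.0 = 0.7500
R = −Δy/(cos θ' − cos θ) = 2.3333
v = R·ω = 2.3333·0.7500 = 1.7500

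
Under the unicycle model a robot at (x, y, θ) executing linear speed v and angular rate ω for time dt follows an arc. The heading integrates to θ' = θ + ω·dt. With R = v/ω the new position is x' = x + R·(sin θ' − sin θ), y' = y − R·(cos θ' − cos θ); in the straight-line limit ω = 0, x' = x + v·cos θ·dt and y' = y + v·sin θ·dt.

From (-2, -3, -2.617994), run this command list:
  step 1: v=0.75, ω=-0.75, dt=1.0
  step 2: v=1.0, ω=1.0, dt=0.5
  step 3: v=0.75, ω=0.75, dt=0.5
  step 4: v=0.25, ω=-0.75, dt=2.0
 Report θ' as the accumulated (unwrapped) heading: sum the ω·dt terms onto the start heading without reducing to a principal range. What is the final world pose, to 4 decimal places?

(-4.0051, -3.2400, -3.9930)

step 1: θ'=-3.3680 (R=-1.0000) → pose (-2.7245, -3.1085, -3.3680)
step 2: θ'=-2.8680 (R=1.0000) → pose (-3.2191, -3.1201, -2.8680)
step 3: θ'=-2.4930 (R=1.0000) → pose (-3.5530, -3.2860, -2.4930)
step 4: θ'=-3.9930 (R=-0.3333) → pose (-4.0051, -3.2400, -3.9930)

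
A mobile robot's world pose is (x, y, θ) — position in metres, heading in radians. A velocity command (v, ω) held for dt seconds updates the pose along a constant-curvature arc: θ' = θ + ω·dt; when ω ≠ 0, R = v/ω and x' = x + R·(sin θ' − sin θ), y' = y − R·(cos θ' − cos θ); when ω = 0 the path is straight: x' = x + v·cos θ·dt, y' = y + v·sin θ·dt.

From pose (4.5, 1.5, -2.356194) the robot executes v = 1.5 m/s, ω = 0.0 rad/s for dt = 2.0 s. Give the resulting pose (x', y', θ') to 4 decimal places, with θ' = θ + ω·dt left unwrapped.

(2.3787, -0.6213, -2.3562)

θ' = -2.3562 + 0.0·2.0 = -2.3562
ω = 0 → straight: x' = 4.5 + 1.5·cos(-2.3562)·2.0 = 2.3787
y' = 1.5 + 1.5·sin(-2.3562)·2.0 = -0.6213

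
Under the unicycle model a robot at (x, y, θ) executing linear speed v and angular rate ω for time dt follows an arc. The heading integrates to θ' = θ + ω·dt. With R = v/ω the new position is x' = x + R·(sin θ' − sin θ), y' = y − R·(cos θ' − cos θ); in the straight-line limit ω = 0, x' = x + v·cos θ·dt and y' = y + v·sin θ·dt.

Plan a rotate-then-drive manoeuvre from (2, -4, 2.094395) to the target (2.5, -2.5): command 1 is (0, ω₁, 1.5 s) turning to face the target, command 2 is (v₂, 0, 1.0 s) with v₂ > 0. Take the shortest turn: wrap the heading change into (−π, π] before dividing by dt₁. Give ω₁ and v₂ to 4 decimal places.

heading to target = atan2(-2.5−-4, 2.5−2) = 1.2490
Δθ = wrap(1.2490 − 2.0944) = -0.8453; ω₁ = Δθ/dt₁ = -0.5636
distance = √((2.5−2)² + (-2.5−-4)²) = 1.5811; v₂ = distance/dt₂ = 1.5811

ω₁ = -0.5636, v₂ = 1.5811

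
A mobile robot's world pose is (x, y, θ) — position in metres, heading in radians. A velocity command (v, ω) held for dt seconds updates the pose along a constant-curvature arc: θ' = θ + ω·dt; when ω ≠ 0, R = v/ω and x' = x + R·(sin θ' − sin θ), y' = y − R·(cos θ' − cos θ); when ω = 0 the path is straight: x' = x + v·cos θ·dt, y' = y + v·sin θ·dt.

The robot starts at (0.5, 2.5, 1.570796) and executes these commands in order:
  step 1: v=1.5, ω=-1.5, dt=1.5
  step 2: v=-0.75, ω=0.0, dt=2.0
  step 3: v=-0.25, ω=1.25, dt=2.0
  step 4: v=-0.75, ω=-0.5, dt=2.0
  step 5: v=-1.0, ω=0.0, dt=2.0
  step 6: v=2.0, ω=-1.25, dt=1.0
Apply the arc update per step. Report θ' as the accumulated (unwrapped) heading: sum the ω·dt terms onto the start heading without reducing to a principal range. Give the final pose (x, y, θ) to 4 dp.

(0.7591, 1.5226, -0.4292)

step 1: θ'=-0.6792 (R=-1.0000) → pose (2.1282, 3.2781, -0.6792)
step 2: θ'=-0.6792 (straight) → pose (0.9611, 4.2203, -0.6792)
step 3: θ'=1.8208 (R=-0.2000) → pose (0.6416, 4.0152, 1.8208)
step 4: θ'=0.8208 (R=1.5000) → pose (0.2858, 2.6217, 0.8208)
step 5: θ'=0.8208 (straight) → pose (-1.0775, 1.1583, 0.8208)
step 6: θ'=-0.4292 (R=-1.6000) → pose (0.7591, 1.5226, -0.4292)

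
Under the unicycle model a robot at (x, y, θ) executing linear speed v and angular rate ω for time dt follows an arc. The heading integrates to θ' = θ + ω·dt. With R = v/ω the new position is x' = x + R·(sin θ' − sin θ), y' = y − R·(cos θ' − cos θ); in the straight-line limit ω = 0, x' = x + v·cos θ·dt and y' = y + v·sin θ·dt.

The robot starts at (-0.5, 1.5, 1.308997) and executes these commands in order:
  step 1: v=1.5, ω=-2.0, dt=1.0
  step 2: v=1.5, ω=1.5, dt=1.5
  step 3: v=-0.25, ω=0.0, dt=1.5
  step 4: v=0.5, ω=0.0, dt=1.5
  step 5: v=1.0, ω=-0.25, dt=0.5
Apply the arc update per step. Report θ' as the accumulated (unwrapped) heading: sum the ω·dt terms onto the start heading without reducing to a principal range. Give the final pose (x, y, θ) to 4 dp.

(2.3812, 3.5159, 1.4340)

step 1: θ'=-0.6910 (R=-0.7500) → pose (0.7024, 1.8838, -0.6910)
step 2: θ'=1.5590 (R=1.0000) → pose (2.3397, 2.6426, 1.5590)
step 3: θ'=1.5590 (straight) → pose (2.3352, 2.2677, 1.5590)
step 4: θ'=1.5590 (straight) → pose (2.3441, 3.0176, 1.5590)
step 5: θ'=1.4340 (R=-4.0000) → pose (2.3812, 3.5159, 1.4340)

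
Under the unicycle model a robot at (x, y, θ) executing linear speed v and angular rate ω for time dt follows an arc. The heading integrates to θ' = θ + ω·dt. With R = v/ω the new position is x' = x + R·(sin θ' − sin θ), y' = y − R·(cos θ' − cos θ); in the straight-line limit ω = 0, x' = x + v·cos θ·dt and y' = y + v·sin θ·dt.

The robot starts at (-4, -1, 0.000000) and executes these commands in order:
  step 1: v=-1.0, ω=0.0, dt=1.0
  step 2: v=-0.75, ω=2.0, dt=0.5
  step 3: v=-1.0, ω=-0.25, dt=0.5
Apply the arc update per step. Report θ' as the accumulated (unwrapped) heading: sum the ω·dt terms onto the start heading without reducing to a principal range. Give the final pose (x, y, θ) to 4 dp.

step 1: θ'=0.0000 (straight) → pose (-5.0000, -1.0000, 0.0000)
step 2: θ'=1.0000 (R=-0.3750) → pose (-5.3156, -1.1724, 1.0000)
step 3: θ'=0.8750 (R=4.0000) → pose (-5.6113, -1.5752, 0.8750)

(-5.6113, -1.5752, 0.8750)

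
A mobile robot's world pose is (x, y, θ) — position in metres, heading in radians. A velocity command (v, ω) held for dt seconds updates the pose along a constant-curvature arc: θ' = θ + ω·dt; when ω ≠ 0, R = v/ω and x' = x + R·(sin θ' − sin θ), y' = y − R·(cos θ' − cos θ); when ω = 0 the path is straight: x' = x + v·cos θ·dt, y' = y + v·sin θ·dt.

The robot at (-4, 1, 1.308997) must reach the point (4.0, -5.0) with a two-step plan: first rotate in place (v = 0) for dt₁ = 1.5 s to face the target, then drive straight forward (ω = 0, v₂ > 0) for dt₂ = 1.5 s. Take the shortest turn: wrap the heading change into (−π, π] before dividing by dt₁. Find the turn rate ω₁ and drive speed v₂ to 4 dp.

ω₁ = -1.3017, v₂ = 6.6667

heading to target = atan2(-5−1, 4−-4) = -0.6435
Δθ = wrap(-0.6435 − 1.3090) = -1.9525; ω₁ = Δθ/dt₁ = -1.3017
distance = √((4−-4)² + (-5−1)²) = 10.0000; v₂ = distance/dt₂ = 6.6667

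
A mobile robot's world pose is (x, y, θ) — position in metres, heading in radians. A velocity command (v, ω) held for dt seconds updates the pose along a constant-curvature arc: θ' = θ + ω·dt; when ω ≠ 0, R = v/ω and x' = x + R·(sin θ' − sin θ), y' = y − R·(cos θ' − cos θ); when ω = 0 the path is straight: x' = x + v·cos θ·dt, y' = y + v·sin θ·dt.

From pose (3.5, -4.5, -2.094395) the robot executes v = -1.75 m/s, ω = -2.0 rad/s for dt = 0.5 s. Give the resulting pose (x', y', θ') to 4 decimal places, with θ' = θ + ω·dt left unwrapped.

θ' = -2.0944 + -2.0·0.5 = -3.0944
R = v/ω = -1.75/-2.0 = 0.8750
x' = 3.5 + 0.8750·(sin -3.0944 − sin -2.0944) = 4.2165
y' = -4.5 − 0.8750·(cos -3.0944 − cos -2.0944) = -4.0635

(4.2165, -4.0635, -3.0944)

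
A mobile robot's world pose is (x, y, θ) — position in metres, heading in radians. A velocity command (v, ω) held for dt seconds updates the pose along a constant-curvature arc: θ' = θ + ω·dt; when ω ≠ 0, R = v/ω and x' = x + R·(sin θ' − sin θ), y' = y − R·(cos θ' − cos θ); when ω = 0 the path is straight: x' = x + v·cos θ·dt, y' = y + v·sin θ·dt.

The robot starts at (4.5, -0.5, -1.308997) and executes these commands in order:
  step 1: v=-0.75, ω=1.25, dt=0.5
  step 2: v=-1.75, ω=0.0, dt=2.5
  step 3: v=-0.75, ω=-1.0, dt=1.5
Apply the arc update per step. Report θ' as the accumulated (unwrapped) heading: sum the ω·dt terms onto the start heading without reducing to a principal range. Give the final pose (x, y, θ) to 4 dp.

step 1: θ'=-0.6840 (R=-0.6000) → pose (4.2996, -0.1903, -0.6840)
step 2: θ'=-0.6840 (straight) → pose (0.9087, 2.5743, -0.6840)
step 3: θ'=-2.1840 (R=0.7500) → pose (0.7693, 3.5872, -2.1840)

(0.7693, 3.5872, -2.1840)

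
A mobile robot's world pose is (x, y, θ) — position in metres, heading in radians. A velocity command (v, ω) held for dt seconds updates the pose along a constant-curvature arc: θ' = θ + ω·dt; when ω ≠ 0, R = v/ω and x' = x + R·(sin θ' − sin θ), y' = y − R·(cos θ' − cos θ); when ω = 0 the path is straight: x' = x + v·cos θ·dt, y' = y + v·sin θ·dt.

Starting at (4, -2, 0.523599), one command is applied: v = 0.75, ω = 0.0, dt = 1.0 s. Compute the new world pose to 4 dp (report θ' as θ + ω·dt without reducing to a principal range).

θ' = 0.5236 + 0.0·1.0 = 0.5236
ω = 0 → straight: x' = 4 + 0.75·cos(0.5236)·1.0 = 4.6495
y' = -2 + 0.75·sin(0.5236)·1.0 = -1.6250

(4.6495, -1.6250, 0.5236)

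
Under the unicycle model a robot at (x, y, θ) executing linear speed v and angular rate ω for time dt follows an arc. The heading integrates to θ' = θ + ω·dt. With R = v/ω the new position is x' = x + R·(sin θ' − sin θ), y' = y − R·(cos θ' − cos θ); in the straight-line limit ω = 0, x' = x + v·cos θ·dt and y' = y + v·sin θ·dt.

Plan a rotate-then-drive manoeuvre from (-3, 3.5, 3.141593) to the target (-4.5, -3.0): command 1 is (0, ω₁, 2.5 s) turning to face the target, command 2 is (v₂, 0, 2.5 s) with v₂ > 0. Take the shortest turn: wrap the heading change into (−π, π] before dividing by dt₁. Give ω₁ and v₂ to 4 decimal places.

ω₁ = 0.5376, v₂ = 2.6683

heading to target = atan2(-3−3.5, -4.5−-3) = -1.7976
Δθ = wrap(-1.7976 − 3.1416) = 1.3440; ω₁ = Δθ/dt₁ = 0.5376
distance = √((-4.5−-3)² + (-3−3.5)²) = 6.6708; v₂ = distance/dt₂ = 2.6683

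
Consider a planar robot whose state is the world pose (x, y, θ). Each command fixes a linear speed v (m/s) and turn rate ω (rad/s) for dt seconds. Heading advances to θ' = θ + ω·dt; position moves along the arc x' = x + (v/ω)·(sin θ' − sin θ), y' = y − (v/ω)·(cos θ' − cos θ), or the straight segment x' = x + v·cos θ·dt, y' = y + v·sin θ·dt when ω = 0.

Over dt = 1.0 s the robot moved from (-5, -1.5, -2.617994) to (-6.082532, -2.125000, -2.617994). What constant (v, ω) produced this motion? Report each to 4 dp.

v = 1.2500, ω = 0.0000

Δθ = -2.617994 − -2.617994 = 0.000000
ω = Δθ/dt = 0.000000/1.0 = 0.0000
ω = 0 → v = (Δx·cos θ + Δy·sin θ)/dt = 1.2500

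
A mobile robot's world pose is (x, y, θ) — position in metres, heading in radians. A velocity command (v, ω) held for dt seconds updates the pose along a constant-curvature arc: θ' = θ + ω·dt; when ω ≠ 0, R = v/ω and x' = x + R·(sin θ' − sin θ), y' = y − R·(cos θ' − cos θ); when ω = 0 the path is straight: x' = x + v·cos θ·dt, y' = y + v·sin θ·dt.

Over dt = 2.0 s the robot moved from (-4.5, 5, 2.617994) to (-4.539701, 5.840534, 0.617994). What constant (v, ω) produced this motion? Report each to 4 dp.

v = 0.5000, ω = -1.0000

Δθ = 0.617994 − 2.617994 = -2.000000
ω = Δθ/dt = -2.000000/2.0 = -1.0000
R = −Δy/(cos θ' − cos θ) = -0.5000
v = R·ω = -0.5000·-1.0000 = 0.5000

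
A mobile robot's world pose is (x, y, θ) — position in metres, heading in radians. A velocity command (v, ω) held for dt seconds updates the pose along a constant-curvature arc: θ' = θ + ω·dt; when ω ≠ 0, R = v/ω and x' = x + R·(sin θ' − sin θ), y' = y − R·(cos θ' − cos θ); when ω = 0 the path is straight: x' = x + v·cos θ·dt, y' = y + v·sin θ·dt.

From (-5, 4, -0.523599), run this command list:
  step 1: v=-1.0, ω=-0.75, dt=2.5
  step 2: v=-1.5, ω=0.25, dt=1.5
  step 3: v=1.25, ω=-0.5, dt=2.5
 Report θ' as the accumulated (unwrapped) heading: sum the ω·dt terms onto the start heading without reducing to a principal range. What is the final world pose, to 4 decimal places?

(-6.4761, 6.5459, -3.2736)

step 1: θ'=-2.3986 (R=1.3333) → pose (-5.2353, 6.1366, -2.3986)
step 2: θ'=-2.0236 (R=-6.0000) → pose (-3.8990, 7.9304, -2.0236)
step 3: θ'=-3.2736 (R=-2.5000) → pose (-6.4761, 6.5459, -3.2736)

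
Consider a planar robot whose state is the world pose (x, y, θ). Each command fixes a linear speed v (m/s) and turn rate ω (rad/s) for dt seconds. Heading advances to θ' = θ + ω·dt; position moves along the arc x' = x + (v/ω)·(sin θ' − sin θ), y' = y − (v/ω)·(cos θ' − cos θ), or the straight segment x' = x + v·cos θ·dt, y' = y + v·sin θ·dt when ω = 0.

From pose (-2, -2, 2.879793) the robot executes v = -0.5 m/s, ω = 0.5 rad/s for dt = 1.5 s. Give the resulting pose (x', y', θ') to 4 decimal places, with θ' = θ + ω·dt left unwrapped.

θ' = 2.8798 + 0.5·1.5 = 3.6298
R = v/ω = -0.5/0.5 = -1.0000
x' = -2 + -1.0000·(sin 3.6298 − sin 2.8798) = -1.2721
y' = -2 − -1.0000·(cos 3.6298 − cos 2.8798) = -1.9173

(-1.2721, -1.9173, 3.6298)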